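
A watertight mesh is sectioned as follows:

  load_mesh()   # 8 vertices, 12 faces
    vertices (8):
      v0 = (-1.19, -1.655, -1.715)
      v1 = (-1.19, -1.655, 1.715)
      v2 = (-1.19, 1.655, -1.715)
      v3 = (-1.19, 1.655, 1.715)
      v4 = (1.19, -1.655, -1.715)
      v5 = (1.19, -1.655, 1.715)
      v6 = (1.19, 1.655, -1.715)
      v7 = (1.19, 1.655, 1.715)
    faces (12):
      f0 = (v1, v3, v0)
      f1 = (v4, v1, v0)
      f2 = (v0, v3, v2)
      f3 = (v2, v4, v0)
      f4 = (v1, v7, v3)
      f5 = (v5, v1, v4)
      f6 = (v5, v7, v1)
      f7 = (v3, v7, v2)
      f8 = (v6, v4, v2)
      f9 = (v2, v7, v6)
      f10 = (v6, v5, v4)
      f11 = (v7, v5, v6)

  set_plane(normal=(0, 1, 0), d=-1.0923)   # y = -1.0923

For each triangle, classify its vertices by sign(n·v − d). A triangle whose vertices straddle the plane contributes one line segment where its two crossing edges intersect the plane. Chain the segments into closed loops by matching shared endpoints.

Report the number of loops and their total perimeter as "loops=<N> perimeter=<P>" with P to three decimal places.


Straddling triangles (8 of 12):
  (v1,v3,v0) [-+-] → (-1.19, -1.0923, 1.715)–(-1.19, -1.0923, -1.1319)  len=2.8469
  (v0,v3,v2) [-++] → (-1.19, -1.0923, -1.1319)–(-1.19, -1.0923, -1.715)  len=0.5831
  (v2,v4,v0) [+--] → (0.7854, -1.0923, -1.715)–(-1.19, -1.0923, -1.715)  len=1.9754
  (v1,v7,v3) [-++] → (-0.7854, -1.0923, 1.715)–(-1.19, -1.0923, 1.715)  len=0.4046
  (v5,v7,v1) [-+-] → (1.19, -1.0923, 1.715)–(-0.7854, -1.0923, 1.715)  len=1.9754
  (v6,v4,v2) [+-+] → (1.19, -1.0923, -1.715)–(0.7854, -1.0923, -1.715)  len=0.4046
  (v6,v5,v4) [+--] → (1.19, -1.0923, 1.1319)–(1.19, -1.0923, -1.715)  len=2.8469
  (v7,v5,v6) [+-+] → (1.19, -1.0923, 1.715)–(1.19, -1.0923, 1.1319)  len=0.5831

Chained into 1 loop(s):
  loop 1: 8 segments, perimeter = 11.6200
Total perimeter = 11.620

loops=1 perimeter=11.620


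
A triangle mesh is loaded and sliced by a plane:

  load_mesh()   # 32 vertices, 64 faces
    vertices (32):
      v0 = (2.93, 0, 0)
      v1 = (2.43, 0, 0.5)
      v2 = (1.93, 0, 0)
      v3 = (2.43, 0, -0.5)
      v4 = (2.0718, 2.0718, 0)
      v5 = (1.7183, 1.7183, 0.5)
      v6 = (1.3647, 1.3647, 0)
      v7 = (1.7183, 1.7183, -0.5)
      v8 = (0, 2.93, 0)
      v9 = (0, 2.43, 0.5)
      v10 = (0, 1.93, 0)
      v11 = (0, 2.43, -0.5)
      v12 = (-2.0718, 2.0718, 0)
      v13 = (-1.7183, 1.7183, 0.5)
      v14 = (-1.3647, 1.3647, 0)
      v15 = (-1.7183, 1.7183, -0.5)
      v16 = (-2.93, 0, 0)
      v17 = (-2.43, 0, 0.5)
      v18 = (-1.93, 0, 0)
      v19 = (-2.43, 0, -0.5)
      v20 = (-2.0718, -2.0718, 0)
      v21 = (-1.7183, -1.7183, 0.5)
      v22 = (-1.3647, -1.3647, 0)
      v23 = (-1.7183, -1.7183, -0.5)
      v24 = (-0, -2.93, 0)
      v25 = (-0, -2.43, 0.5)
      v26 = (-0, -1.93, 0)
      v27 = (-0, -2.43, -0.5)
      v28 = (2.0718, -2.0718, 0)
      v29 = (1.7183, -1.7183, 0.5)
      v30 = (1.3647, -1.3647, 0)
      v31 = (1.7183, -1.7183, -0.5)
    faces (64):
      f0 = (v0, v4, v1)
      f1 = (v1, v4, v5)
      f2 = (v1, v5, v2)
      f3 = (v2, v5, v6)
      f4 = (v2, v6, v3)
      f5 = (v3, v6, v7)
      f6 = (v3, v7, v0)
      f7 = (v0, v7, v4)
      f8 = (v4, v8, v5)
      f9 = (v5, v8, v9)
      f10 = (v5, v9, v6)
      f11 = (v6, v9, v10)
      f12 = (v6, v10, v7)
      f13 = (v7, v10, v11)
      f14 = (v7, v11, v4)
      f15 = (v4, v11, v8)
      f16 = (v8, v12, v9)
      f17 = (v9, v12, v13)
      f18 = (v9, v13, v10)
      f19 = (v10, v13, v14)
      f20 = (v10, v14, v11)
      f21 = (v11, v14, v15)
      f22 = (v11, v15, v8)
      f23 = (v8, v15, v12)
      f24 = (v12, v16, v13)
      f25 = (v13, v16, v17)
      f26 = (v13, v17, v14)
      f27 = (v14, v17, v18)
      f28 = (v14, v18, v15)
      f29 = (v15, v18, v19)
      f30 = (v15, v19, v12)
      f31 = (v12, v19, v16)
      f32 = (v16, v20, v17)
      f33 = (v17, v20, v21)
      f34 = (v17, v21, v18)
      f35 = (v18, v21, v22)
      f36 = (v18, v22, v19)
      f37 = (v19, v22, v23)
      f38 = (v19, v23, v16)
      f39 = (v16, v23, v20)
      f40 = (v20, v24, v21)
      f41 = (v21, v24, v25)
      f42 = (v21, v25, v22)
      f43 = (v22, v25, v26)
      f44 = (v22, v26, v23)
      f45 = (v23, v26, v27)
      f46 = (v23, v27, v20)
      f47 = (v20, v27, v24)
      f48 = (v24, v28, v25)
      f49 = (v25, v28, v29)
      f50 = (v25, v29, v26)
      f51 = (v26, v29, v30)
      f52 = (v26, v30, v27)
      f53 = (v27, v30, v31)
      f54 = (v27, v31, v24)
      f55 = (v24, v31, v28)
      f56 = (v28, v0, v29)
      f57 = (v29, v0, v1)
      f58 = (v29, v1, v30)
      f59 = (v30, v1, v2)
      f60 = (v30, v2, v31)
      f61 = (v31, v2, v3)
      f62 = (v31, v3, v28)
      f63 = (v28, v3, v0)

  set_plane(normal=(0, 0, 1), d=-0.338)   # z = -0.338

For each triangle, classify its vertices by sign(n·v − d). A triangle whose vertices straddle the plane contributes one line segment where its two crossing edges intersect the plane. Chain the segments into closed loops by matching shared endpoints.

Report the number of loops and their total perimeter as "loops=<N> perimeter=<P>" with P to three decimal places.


Straddling triangles (32 of 64):
  (v2,v6,v3) [++-] → (2.08484, 0.442163, -0.338)–(2.268, 0, -0.338)  len=0.4786
  (v3,v6,v7) [-+-] → (2.08484, 0.442163, -0.338)–(1.60373, 1.60373, -0.338)  len=1.2573
  (v3,v7,v0) [--+] → (2.11089, 1.16157, -0.338)–(2.592, 0, -0.338)  len=1.2573
  (v0,v7,v4) [+-+] → (2.11089, 1.16157, -0.338)–(1.83283, 1.83283, -0.338)  len=0.7266
  (v6,v10,v7) [++-] → (1.16157, 1.78689, -0.338)–(1.60373, 1.60373, -0.338)  len=0.4786
  (v7,v10,v11) [-+-] → (1.16157, 1.78689, -0.338)–(0, 2.268, -0.338)  len=1.2573
  (v7,v11,v4) [--+] → (0.671263, 2.31394, -0.338)–(1.83283, 1.83283, -0.338)  len=1.2573
  (v4,v11,v8) [+-+] → (0.671263, 2.31394, -0.338)–(0, 2.592, -0.338)  len=0.7266
  (v10,v14,v11) [++-] → (-0.442163, 2.08484, -0.338)–(0, 2.268, -0.338)  len=0.4786
  (v11,v14,v15) [-+-] → (-0.442163, 2.08484, -0.338)–(-1.60373, 1.60373, -0.338)  len=1.2573
  (v11,v15,v8) [--+] → (-1.16157, 2.11089, -0.338)–(0, 2.592, -0.338)  len=1.2573
  (v8,v15,v12) [+-+] → (-1.16157, 2.11089, -0.338)–(-1.83283, 1.83283, -0.338)  len=0.7266
  (v14,v18,v15) [++-] → (-1.78689, 1.16157, -0.338)–(-1.60373, 1.60373, -0.338)  len=0.4786
  (v15,v18,v19) [-+-] → (-1.78689, 1.16157, -0.338)–(-2.268, 0, -0.338)  len=1.2573
  (v15,v19,v12) [--+] → (-2.31394, 0.671263, -0.338)–(-1.83283, 1.83283, -0.338)  len=1.2573
  (v12,v19,v16) [+-+] → (-2.31394, 0.671263, -0.338)–(-2.592, 0, -0.338)  len=0.7266
  (v18,v22,v19) [++-] → (-2.08484, -0.442163, -0.338)–(-2.268, 0, -0.338)  len=0.4786
  (v19,v22,v23) [-+-] → (-2.08484, -0.442163, -0.338)–(-1.60373, -1.60373, -0.338)  len=1.2573
  (v19,v23,v16) [--+] → (-2.11089, -1.16157, -0.338)–(-2.592, 0, -0.338)  len=1.2573
  (v16,v23,v20) [+-+] → (-2.11089, -1.16157, -0.338)–(-1.83283, -1.83283, -0.338)  len=0.7266
  (v22,v26,v23) [++-] → (-1.16157, -1.78689, -0.338)–(-1.60373, -1.60373, -0.338)  len=0.4786
  (v23,v26,v27) [-+-] → (-1.16157, -1.78689, -0.338)–(0, -2.268, -0.338)  len=1.2573
  (v23,v27,v20) [--+] → (-0.671263, -2.31394, -0.338)–(-1.83283, -1.83283, -0.338)  len=1.2573
  (v20,v27,v24) [+-+] → (-0.671263, -2.31394, -0.338)–(0, -2.592, -0.338)  len=0.7266
  (v26,v30,v27) [++-] → (0.442163, -2.08484, -0.338)–(0, -2.268, -0.338)  len=0.4786
  (v27,v30,v31) [-+-] → (0.442163, -2.08484, -0.338)–(1.60373, -1.60373, -0.338)  len=1.2573
  (v27,v31,v24) [--+] → (1.16157, -2.11089, -0.338)–(0, -2.592, -0.338)  len=1.2573
  (v24,v31,v28) [+-+] → (1.16157, -2.11089, -0.338)–(1.83283, -1.83283, -0.338)  len=0.7266
  (v30,v2,v31) [++-] → (1.78689, -1.16157, -0.338)–(1.60373, -1.60373, -0.338)  len=0.4786
  (v31,v2,v3) [-+-] → (1.78689, -1.16157, -0.338)–(2.268, 0, -0.338)  len=1.2573
  (v31,v3,v28) [--+] → (2.31394, -0.671263, -0.338)–(1.83283, -1.83283, -0.338)  len=1.2573
  (v28,v3,v0) [+-+] → (2.31394, -0.671263, -0.338)–(2.592, 0, -0.338)  len=0.7266

Chained into 2 loop(s):
  loop 1: 16 segments, perimeter = 13.8869
  loop 2: 16 segments, perimeter = 15.8707
Total perimeter = 29.758

loops=2 perimeter=29.758


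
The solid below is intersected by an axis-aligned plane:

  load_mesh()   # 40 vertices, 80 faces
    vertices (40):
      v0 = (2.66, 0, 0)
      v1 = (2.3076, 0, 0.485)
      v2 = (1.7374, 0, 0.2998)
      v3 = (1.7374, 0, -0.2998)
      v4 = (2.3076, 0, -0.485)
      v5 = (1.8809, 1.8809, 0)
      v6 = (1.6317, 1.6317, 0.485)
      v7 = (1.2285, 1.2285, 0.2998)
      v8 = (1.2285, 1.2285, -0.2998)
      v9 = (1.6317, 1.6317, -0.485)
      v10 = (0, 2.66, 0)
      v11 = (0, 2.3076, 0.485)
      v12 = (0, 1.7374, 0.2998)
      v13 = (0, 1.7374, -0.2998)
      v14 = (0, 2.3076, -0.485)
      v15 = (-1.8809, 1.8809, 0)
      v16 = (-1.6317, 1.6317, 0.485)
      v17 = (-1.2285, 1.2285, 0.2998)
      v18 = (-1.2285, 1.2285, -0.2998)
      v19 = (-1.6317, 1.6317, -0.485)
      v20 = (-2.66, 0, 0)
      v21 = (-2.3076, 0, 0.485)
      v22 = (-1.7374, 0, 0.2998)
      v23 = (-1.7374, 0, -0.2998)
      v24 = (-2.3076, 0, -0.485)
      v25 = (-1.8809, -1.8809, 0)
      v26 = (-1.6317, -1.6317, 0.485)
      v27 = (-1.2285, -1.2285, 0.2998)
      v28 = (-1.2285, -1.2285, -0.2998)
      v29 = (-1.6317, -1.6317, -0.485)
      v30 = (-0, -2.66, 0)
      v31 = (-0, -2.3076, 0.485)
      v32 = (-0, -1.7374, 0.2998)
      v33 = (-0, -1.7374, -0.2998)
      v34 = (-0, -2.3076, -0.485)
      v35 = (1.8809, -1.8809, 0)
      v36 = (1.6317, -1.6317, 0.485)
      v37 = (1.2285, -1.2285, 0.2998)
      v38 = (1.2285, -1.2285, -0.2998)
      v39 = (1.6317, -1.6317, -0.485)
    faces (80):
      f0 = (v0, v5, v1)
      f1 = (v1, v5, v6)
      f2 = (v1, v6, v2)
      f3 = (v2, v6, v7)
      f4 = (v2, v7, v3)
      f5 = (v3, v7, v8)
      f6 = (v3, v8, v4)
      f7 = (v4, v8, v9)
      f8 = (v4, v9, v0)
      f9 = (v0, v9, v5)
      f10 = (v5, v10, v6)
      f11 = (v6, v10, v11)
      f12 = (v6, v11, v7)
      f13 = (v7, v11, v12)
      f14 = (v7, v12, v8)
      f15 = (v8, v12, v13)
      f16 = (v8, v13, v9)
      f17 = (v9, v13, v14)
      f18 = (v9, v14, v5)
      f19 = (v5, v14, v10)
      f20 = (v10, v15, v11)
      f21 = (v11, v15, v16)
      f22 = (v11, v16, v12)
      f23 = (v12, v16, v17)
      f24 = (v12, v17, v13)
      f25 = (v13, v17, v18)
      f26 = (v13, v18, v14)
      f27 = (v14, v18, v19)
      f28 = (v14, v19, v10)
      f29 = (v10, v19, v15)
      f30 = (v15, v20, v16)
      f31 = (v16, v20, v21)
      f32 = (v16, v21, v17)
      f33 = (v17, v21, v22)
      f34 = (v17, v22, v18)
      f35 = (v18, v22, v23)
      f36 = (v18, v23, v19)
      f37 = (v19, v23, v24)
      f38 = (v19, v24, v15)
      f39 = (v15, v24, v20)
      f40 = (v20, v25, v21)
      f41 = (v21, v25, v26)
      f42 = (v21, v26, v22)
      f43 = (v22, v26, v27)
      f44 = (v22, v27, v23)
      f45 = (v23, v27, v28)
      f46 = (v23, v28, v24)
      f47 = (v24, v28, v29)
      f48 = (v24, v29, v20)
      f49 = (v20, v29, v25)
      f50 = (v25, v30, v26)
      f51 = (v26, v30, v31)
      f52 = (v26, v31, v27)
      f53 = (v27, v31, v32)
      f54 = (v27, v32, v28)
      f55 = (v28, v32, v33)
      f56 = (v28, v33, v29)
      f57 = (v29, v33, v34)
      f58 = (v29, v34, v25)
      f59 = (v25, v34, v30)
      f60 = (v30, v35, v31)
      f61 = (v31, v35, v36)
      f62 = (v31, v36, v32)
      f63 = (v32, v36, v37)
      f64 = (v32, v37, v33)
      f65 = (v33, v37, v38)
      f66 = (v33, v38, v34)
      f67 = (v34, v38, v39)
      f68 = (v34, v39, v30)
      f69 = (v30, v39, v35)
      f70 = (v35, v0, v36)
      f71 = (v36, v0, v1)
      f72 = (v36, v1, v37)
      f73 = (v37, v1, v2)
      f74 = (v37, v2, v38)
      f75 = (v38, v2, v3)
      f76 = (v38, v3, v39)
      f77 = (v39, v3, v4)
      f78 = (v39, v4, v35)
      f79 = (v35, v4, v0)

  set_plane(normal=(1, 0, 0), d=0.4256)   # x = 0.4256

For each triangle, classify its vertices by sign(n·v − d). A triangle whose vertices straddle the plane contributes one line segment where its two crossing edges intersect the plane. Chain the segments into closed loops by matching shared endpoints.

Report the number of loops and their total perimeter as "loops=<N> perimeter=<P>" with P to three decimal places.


loops=2 perimeter=5.995

Straddling triangles (20 of 80):
  (v5,v10,v6) [+-+] → (0.4256, 2.48371, 0)–(0.4256, 2.39179, 0.126504)  len=0.1564
  (v6,v10,v11) [+--] → (0.4256, 2.39179, 0.126504)–(0.4256, 2.1313, 0.485)  len=0.4431
  (v6,v11,v7) [+-+] → (0.4256, 2.1313, 0.485)–(0.4256, 1.93376, 0.42084)  len=0.2077
  (v7,v11,v12) [+--] → (0.4256, 1.93376, 0.42084)–(0.4256, 1.5611, 0.2998)  len=0.3918
  (v7,v12,v8) [+-+] → (0.4256, 1.5611, 0.2998)–(0.4256, 1.5611, 0.0920753)  len=0.2077
  (v8,v12,v13) [+--] → (0.4256, 1.5611, 0.0920753)–(0.4256, 1.5611, -0.2998)  len=0.3919
  (v8,v13,v9) [+-+] → (0.4256, 1.5611, -0.2998)–(0.4256, 1.70983, -0.348106)  len=0.1564
  (v9,v13,v14) [+--] → (0.4256, 1.70983, -0.348106)–(0.4256, 2.1313, -0.485)  len=0.4431
  (v9,v14,v5) [+-+] → (0.4256, 2.1313, -0.485)–(0.4256, 2.21105, -0.375257)  len=0.1357
  (v5,v14,v10) [+--] → (0.4256, 2.21105, -0.375257)–(0.4256, 2.48371, 0)  len=0.4639
  (v30,v35,v31) [-+-] → (0.4256, -2.48371, 0)–(0.4256, -2.21105, 0.375257)  len=0.4639
  (v31,v35,v36) [-++] → (0.4256, -2.21105, 0.375257)–(0.4256, -2.1313, 0.485)  len=0.1357
  (v31,v36,v32) [-+-] → (0.4256, -2.1313, 0.485)–(0.4256, -1.70983, 0.348106)  len=0.4431
  (v32,v36,v37) [-++] → (0.4256, -1.70983, 0.348106)–(0.4256, -1.5611, 0.2998)  len=0.1564
  (v32,v37,v33) [-+-] → (0.4256, -1.5611, 0.2998)–(0.4256, -1.5611, -0.0920753)  len=0.3919
  (v33,v37,v38) [-++] → (0.4256, -1.5611, -0.0920753)–(0.4256, -1.5611, -0.2998)  len=0.2077
  (v33,v38,v34) [-+-] → (0.4256, -1.5611, -0.2998)–(0.4256, -1.93376, -0.42084)  len=0.3918
  (v34,v38,v39) [-++] → (0.4256, -1.93376, -0.42084)–(0.4256, -2.1313, -0.485)  len=0.2077
  (v34,v39,v30) [-+-] → (0.4256, -2.1313, -0.485)–(0.4256, -2.39179, -0.126504)  len=0.4431
  (v30,v39,v35) [-++] → (0.4256, -2.39179, -0.126504)–(0.4256, -2.48371, 0)  len=0.1564

Chained into 2 loop(s):
  loop 1: 10 segments, perimeter = 2.9977
  loop 2: 10 segments, perimeter = 2.9977
Total perimeter = 5.995


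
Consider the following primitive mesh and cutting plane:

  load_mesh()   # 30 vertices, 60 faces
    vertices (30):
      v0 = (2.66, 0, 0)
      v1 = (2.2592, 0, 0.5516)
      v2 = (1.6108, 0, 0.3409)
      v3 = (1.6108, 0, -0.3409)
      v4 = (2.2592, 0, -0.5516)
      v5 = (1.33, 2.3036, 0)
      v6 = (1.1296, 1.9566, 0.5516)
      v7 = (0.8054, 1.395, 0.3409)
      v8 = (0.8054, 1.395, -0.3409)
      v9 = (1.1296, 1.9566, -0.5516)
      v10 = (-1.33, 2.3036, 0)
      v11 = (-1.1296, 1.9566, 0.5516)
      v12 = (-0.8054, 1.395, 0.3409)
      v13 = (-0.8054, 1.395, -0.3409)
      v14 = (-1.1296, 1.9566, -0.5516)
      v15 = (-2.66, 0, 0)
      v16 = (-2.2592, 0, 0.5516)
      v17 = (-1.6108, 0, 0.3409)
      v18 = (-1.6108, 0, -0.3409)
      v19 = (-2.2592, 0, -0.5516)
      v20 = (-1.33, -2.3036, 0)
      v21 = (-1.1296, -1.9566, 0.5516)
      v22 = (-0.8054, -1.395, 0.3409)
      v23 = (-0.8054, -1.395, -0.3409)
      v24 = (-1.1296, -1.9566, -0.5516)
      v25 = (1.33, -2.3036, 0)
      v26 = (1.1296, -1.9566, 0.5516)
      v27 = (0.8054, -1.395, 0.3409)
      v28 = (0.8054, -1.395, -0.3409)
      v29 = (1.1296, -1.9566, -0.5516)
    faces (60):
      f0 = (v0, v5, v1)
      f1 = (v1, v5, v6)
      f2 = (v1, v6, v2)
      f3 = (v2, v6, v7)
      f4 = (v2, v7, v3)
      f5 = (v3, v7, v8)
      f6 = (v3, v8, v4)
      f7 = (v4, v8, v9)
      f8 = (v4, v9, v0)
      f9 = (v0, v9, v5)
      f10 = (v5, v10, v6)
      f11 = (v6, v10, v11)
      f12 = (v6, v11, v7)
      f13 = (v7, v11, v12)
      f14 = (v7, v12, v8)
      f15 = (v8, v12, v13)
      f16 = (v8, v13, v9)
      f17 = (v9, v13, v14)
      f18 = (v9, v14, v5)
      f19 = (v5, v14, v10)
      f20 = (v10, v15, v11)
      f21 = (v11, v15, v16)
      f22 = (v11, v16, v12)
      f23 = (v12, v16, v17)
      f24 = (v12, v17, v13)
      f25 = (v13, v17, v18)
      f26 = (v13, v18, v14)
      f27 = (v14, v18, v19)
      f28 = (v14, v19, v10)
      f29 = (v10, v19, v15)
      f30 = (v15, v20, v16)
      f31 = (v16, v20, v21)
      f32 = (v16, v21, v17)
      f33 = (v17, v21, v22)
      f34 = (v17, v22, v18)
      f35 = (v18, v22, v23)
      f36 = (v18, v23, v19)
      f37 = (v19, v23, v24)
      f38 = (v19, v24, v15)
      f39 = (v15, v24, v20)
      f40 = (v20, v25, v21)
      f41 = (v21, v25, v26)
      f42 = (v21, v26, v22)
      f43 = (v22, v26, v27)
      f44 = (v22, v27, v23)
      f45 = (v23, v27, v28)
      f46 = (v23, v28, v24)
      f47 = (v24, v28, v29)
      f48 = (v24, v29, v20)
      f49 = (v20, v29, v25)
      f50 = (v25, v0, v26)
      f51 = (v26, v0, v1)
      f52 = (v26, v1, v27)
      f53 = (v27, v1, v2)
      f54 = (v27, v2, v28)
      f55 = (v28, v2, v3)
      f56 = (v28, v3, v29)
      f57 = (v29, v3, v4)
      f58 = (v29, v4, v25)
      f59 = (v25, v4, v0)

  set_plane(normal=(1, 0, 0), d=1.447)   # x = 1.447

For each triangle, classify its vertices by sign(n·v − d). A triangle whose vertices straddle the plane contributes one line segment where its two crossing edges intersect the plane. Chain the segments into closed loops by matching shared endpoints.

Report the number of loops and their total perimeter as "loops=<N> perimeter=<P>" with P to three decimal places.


loops=2 perimeter=9.481

Straddling triangles (20 of 60):
  (v0,v5,v1) [+-+] → (1.447, 2.10095, 0)–(1.447, 2.01354, 0.0694546)  len=0.1116
  (v1,v5,v6) [+--] → (1.447, 2.01354, 0.0694546)–(1.447, 1.40683, 0.5516)  len=0.7750
  (v1,v6,v2) [+-+] → (1.447, 1.40683, 0.5516)–(1.447, 0.666025, 0.412622)  len=0.7537
  (v2,v6,v7) [+--] → (1.447, 0.666025, 0.412622)–(1.447, 0.283711, 0.3409)  len=0.3890
  (v2,v7,v3) [+-+] → (1.447, 0.283711, 0.3409)–(1.447, 0.283711, -0.202237)  len=0.5431
  (v3,v7,v8) [+--] → (1.447, 0.283711, -0.202237)–(1.447, 0.283711, -0.3409)  len=0.1387
  (v3,v8,v4) [+-+] → (1.447, 0.283711, -0.3409)–(1.447, 0.77935, -0.433887)  len=0.5043
  (v4,v8,v9) [+--] → (1.447, 0.77935, -0.433887)–(1.447, 1.40683, -0.5516)  len=0.6384
  (v4,v9,v0) [+-+] → (1.447, 1.40683, -0.5516)–(1.447, 1.55081, -0.4372)  len=0.1839
  (v0,v9,v5) [+--] → (1.447, 1.55081, -0.4372)–(1.447, 2.10095, 0)  len=0.7027
  (v25,v0,v26) [-+-] → (1.447, -2.10095, 0)–(1.447, -1.55081, 0.4372)  len=0.7027
  (v26,v0,v1) [-++] → (1.447, -1.55081, 0.4372)–(1.447, -1.40683, 0.5516)  len=0.1839
  (v26,v1,v27) [-+-] → (1.447, -1.40683, 0.5516)–(1.447, -0.77935, 0.433887)  len=0.6384
  (v27,v1,v2) [-++] → (1.447, -0.77935, 0.433887)–(1.447, -0.283711, 0.3409)  len=0.5043
  (v27,v2,v28) [-+-] → (1.447, -0.283711, 0.3409)–(1.447, -0.283711, 0.202237)  len=0.1387
  (v28,v2,v3) [-++] → (1.447, -0.283711, 0.202237)–(1.447, -0.283711, -0.3409)  len=0.5431
  (v28,v3,v29) [-+-] → (1.447, -0.283711, -0.3409)–(1.447, -0.666025, -0.412622)  len=0.3890
  (v29,v3,v4) [-++] → (1.447, -0.666025, -0.412622)–(1.447, -1.40683, -0.5516)  len=0.7537
  (v29,v4,v25) [-+-] → (1.447, -1.40683, -0.5516)–(1.447, -2.01354, -0.0694546)  len=0.7750
  (v25,v4,v0) [-++] → (1.447, -2.01354, -0.0694546)–(1.447, -2.10095, 0)  len=0.1116

Chained into 2 loop(s):
  loop 1: 10 segments, perimeter = 4.7404
  loop 2: 10 segments, perimeter = 4.7404
Total perimeter = 9.481


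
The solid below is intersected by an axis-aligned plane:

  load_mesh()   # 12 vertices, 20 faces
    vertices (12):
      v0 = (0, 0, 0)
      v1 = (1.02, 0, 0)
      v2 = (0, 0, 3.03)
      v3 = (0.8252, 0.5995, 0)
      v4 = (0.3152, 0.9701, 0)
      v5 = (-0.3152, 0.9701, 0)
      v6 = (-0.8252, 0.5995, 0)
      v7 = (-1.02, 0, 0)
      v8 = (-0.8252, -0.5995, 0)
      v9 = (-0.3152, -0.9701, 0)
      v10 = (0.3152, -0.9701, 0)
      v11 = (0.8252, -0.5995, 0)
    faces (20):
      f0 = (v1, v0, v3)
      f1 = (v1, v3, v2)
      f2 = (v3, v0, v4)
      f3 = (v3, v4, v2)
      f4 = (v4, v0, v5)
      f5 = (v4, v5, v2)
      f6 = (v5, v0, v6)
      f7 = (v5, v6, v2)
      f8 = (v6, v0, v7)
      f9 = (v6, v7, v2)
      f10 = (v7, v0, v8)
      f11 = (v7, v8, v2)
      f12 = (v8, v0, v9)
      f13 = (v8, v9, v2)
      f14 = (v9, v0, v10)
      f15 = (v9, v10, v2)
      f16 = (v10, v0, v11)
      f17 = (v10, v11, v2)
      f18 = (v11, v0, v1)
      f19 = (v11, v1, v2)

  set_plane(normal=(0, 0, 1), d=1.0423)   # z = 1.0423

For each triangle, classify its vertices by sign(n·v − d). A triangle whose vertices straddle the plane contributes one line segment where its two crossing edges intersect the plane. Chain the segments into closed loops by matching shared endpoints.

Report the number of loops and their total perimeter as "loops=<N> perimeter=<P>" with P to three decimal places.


Straddling triangles (10 of 20):
  (v1,v3,v2) [--+] → (0.541337, 0.393276, 1.0423)–(0.669127, 0, 1.0423)  len=0.4135
  (v3,v4,v2) [--+] → (0.206773, 0.636392, 1.0423)–(0.541337, 0.393276, 1.0423)  len=0.4136
  (v4,v5,v2) [--+] → (-0.206773, 0.636392, 1.0423)–(0.206773, 0.636392, 1.0423)  len=0.4135
  (v5,v6,v2) [--+] → (-0.541337, 0.393276, 1.0423)–(-0.206773, 0.636392, 1.0423)  len=0.4136
  (v6,v7,v2) [--+] → (-0.669127, 0, 1.0423)–(-0.541337, 0.393276, 1.0423)  len=0.4135
  (v7,v8,v2) [--+] → (-0.541337, -0.393276, 1.0423)–(-0.669127, 0, 1.0423)  len=0.4135
  (v8,v9,v2) [--+] → (-0.206773, -0.636392, 1.0423)–(-0.541337, -0.393276, 1.0423)  len=0.4136
  (v9,v10,v2) [--+] → (0.206773, -0.636392, 1.0423)–(-0.206773, -0.636392, 1.0423)  len=0.4135
  (v10,v11,v2) [--+] → (0.541337, -0.393276, 1.0423)–(0.206773, -0.636392, 1.0423)  len=0.4136
  (v11,v1,v2) [--+] → (0.669127, 0, 1.0423)–(0.541337, -0.393276, 1.0423)  len=0.4135

Chained into 1 loop(s):
  loop 1: 10 segments, perimeter = 4.1354
Total perimeter = 4.135

loops=1 perimeter=4.135


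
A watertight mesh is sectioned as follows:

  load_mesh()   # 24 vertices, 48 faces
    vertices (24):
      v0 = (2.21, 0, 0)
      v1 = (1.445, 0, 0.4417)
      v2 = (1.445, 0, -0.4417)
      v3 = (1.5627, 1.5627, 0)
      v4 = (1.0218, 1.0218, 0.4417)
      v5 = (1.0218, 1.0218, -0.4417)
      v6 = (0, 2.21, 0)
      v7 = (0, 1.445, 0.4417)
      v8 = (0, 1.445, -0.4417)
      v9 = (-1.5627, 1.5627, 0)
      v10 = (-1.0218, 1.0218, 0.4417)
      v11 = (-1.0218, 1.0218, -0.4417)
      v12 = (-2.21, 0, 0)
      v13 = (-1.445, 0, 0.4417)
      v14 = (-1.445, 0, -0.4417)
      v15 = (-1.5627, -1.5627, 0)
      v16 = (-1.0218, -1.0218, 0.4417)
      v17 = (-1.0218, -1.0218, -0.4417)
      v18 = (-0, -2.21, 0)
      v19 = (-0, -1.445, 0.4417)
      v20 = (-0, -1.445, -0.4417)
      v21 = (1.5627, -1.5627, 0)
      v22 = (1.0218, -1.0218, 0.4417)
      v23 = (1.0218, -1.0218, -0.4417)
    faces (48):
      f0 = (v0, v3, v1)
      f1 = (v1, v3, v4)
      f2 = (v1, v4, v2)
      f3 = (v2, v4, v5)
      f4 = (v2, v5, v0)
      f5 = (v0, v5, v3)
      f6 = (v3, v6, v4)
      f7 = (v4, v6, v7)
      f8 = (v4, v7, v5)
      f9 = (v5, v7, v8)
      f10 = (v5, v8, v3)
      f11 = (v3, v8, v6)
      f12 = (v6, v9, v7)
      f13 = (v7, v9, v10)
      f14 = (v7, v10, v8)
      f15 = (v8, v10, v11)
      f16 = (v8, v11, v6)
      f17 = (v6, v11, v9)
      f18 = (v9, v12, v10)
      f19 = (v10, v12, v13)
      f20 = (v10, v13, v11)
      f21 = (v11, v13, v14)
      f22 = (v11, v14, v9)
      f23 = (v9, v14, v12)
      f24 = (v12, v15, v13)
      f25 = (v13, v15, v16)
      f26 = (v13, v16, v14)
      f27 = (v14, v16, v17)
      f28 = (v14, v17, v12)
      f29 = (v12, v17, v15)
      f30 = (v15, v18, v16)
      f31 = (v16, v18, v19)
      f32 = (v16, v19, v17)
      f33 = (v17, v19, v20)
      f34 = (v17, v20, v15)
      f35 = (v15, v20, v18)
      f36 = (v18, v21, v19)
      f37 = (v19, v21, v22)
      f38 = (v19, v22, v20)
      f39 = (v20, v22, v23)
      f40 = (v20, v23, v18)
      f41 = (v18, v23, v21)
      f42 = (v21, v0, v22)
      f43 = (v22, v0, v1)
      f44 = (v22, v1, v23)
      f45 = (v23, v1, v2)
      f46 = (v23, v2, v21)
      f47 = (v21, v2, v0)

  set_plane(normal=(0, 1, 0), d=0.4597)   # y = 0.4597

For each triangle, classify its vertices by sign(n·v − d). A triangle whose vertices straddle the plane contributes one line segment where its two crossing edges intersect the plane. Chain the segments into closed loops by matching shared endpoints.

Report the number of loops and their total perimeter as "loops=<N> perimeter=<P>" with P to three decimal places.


loops=2 perimeter=5.300

Straddling triangles (12 of 48):
  (v0,v3,v1) [-+-] → (2.01958, 0.4597, 0)–(1.47962, 0.4597, 0.311765)  len=0.6235
  (v1,v3,v4) [-++] → (1.47962, 0.4597, 0.311765)–(1.25461, 0.4597, 0.4417)  len=0.2598
  (v1,v4,v2) [-+-] → (1.25461, 0.4597, 0.4417)–(1.25461, 0.4597, -0.0442651)  len=0.4860
  (v2,v4,v5) [-++] → (1.25461, 0.4597, -0.0442651)–(1.25461, 0.4597, -0.4417)  len=0.3974
  (v2,v5,v0) [-+-] → (1.25461, 0.4597, -0.4417)–(1.67544, 0.4597, -0.198717)  len=0.4859
  (v0,v5,v3) [-++] → (1.67544, 0.4597, -0.198717)–(2.01958, 0.4597, 0)  len=0.3974
  (v9,v12,v10) [+-+] → (-2.01958, 0.4597, 0)–(-1.67544, 0.4597, 0.198717)  len=0.3974
  (v10,v12,v13) [+--] → (-1.67544, 0.4597, 0.198717)–(-1.25461, 0.4597, 0.4417)  len=0.4859
  (v10,v13,v11) [+-+] → (-1.25461, 0.4597, 0.4417)–(-1.25461, 0.4597, 0.0442651)  len=0.3974
  (v11,v13,v14) [+--] → (-1.25461, 0.4597, 0.0442651)–(-1.25461, 0.4597, -0.4417)  len=0.4860
  (v11,v14,v9) [+-+] → (-1.25461, 0.4597, -0.4417)–(-1.47962, 0.4597, -0.311765)  len=0.2598
  (v9,v14,v12) [+--] → (-1.47962, 0.4597, -0.311765)–(-2.01958, 0.4597, 0)  len=0.6235

Chained into 2 loop(s):
  loop 1: 6 segments, perimeter = 2.6501
  loop 2: 6 segments, perimeter = 2.6501
Total perimeter = 5.300


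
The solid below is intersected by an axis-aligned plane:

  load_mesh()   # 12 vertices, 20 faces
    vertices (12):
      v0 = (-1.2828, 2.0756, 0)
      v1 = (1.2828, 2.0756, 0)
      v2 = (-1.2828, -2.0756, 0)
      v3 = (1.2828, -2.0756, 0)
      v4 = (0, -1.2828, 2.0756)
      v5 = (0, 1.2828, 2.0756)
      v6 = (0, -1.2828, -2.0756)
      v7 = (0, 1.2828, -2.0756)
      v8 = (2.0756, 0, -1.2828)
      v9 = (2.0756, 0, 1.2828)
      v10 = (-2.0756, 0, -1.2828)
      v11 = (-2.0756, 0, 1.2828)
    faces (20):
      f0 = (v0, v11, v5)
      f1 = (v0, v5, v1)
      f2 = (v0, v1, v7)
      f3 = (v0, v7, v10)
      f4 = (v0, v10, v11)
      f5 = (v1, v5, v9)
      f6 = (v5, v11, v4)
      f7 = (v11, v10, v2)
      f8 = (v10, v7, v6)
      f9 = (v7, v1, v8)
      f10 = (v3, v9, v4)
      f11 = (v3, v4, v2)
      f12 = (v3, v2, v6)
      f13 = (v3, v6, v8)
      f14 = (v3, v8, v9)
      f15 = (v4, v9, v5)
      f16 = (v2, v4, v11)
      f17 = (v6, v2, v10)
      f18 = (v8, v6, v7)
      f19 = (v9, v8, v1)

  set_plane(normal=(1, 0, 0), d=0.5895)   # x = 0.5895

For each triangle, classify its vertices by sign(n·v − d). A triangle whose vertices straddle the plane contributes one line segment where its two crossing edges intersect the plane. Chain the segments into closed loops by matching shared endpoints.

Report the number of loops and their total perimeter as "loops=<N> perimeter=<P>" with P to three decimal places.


Straddling triangles (10 of 20):
  (v0,v5,v1) [--+] → (0.5895, 1.64712, 1.12178)–(0.5895, 2.0756, 0)  len=1.2008
  (v0,v1,v7) [-+-] → (0.5895, 2.0756, 0)–(0.5895, 1.64712, -1.12178)  len=1.2008
  (v1,v5,v9) [+-+] → (0.5895, 1.64712, 1.12178)–(0.5895, 0.918467, 1.85043)  len=1.0305
  (v7,v1,v8) [-++] → (0.5895, 1.64712, -1.12178)–(0.5895, 0.918467, -1.85043)  len=1.0305
  (v3,v9,v4) [++-] → (0.5895, -0.918467, 1.85043)–(0.5895, -1.64712, 1.12178)  len=1.0305
  (v3,v4,v2) [+--] → (0.5895, -1.64712, 1.12178)–(0.5895, -2.0756, 0)  len=1.2008
  (v3,v2,v6) [+--] → (0.5895, -2.0756, 0)–(0.5895, -1.64712, -1.12178)  len=1.2008
  (v3,v6,v8) [+-+] → (0.5895, -1.64712, -1.12178)–(0.5895, -0.918467, -1.85043)  len=1.0305
  (v4,v9,v5) [-+-] → (0.5895, -0.918467, 1.85043)–(0.5895, 0.918467, 1.85043)  len=1.8369
  (v8,v6,v7) [+--] → (0.5895, -0.918467, -1.85043)–(0.5895, 0.918467, -1.85043)  len=1.8369

Chained into 1 loop(s):
  loop 1: 10 segments, perimeter = 12.5991
Total perimeter = 12.599

loops=1 perimeter=12.599


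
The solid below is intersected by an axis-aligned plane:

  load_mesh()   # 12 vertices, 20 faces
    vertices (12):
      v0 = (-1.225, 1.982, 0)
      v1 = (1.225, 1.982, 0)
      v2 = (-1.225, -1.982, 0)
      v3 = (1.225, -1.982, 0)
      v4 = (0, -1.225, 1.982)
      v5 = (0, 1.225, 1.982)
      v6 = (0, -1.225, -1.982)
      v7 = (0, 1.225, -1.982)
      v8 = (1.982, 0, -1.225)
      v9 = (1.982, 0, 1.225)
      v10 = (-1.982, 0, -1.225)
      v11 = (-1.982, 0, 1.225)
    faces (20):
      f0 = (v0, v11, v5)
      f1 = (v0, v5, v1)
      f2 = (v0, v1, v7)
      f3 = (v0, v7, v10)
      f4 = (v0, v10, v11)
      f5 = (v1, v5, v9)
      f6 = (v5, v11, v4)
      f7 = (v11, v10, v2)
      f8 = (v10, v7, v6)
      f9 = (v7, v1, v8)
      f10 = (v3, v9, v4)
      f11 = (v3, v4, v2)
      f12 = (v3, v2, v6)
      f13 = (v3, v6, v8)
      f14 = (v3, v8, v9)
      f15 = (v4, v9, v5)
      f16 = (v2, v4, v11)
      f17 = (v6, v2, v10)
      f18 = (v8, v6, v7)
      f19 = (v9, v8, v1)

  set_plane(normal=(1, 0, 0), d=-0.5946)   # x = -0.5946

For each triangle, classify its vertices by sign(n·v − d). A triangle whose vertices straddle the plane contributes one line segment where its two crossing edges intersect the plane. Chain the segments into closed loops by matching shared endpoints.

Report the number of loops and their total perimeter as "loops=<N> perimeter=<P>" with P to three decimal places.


loops=1 perimeter=11.955

Straddling triangles (10 of 20):
  (v0,v11,v5) [--+] → (-0.5946, 0.8575, 1.7549)–(-0.5946, 1.59244, 1.01996)  len=1.0394
  (v0,v5,v1) [-++] → (-0.5946, 1.59244, 1.01996)–(-0.5946, 1.982, 0)  len=1.0918
  (v0,v1,v7) [-++] → (-0.5946, 1.982, 0)–(-0.5946, 1.59244, -1.01996)  len=1.0918
  (v0,v7,v10) [-+-] → (-0.5946, 1.59244, -1.01996)–(-0.5946, 0.8575, -1.7549)  len=1.0394
  (v5,v11,v4) [+-+] → (-0.5946, 0.8575, 1.7549)–(-0.5946, -0.8575, 1.7549)  len=1.7150
  (v10,v7,v6) [-++] → (-0.5946, 0.8575, -1.7549)–(-0.5946, -0.8575, -1.7549)  len=1.7150
  (v3,v4,v2) [++-] → (-0.5946, -1.59244, 1.01996)–(-0.5946, -1.982, 0)  len=1.0918
  (v3,v2,v6) [+-+] → (-0.5946, -1.982, 0)–(-0.5946, -1.59244, -1.01996)  len=1.0918
  (v2,v4,v11) [-+-] → (-0.5946, -1.59244, 1.01996)–(-0.5946, -0.8575, 1.7549)  len=1.0394
  (v6,v2,v10) [+--] → (-0.5946, -1.59244, -1.01996)–(-0.5946, -0.8575, -1.7549)  len=1.0394

Chained into 1 loop(s):
  loop 1: 10 segments, perimeter = 11.9547
Total perimeter = 11.955


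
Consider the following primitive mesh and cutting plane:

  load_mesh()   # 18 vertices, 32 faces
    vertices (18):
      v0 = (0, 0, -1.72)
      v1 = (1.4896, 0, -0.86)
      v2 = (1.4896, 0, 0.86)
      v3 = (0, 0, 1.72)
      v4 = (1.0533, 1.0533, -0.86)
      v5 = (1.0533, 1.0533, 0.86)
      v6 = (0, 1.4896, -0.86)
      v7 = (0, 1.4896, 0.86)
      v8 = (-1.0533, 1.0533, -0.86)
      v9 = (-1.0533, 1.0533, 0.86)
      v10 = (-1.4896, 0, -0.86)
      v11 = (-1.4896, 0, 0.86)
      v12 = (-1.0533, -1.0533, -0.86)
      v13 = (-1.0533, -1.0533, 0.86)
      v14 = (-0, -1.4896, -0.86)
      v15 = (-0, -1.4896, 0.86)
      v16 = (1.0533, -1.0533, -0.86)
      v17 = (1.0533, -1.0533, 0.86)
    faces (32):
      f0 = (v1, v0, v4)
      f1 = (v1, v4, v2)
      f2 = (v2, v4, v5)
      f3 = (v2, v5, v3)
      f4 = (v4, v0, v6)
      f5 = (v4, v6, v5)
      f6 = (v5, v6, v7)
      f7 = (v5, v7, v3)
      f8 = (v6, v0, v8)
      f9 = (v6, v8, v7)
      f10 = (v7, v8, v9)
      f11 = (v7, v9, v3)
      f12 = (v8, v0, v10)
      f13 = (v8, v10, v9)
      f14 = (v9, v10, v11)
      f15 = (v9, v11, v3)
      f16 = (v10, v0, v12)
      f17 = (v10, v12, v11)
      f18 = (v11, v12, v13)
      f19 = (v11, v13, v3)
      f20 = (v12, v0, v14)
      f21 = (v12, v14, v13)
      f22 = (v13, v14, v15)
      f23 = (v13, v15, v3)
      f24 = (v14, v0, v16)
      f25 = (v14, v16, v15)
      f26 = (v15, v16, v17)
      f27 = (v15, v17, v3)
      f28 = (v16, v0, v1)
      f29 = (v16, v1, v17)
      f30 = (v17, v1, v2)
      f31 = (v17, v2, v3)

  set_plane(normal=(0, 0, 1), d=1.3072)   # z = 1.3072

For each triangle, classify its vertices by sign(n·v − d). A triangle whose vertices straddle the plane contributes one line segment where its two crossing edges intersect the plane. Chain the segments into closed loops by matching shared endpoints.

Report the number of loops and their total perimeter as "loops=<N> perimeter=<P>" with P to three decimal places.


Straddling triangles (8 of 32):
  (v2,v5,v3) [--+] → (0.505584, 0.505584, 1.3072)–(0.715008, 0, 1.3072)  len=0.5472
  (v5,v7,v3) [--+] → (0, 0.715008, 1.3072)–(0.505584, 0.505584, 1.3072)  len=0.5472
  (v7,v9,v3) [--+] → (-0.505584, 0.505584, 1.3072)–(0, 0.715008, 1.3072)  len=0.5472
  (v9,v11,v3) [--+] → (-0.715008, 0, 1.3072)–(-0.505584, 0.505584, 1.3072)  len=0.5472
  (v11,v13,v3) [--+] → (-0.505584, -0.505584, 1.3072)–(-0.715008, 0, 1.3072)  len=0.5472
  (v13,v15,v3) [--+] → (0, -0.715008, 1.3072)–(-0.505584, -0.505584, 1.3072)  len=0.5472
  (v15,v17,v3) [--+] → (0.505584, -0.505584, 1.3072)–(0, -0.715008, 1.3072)  len=0.5472
  (v17,v2,v3) [--+] → (0.715008, 0, 1.3072)–(0.505584, -0.505584, 1.3072)  len=0.5472

Chained into 1 loop(s):
  loop 1: 8 segments, perimeter = 4.3779
Total perimeter = 4.378

loops=1 perimeter=4.378


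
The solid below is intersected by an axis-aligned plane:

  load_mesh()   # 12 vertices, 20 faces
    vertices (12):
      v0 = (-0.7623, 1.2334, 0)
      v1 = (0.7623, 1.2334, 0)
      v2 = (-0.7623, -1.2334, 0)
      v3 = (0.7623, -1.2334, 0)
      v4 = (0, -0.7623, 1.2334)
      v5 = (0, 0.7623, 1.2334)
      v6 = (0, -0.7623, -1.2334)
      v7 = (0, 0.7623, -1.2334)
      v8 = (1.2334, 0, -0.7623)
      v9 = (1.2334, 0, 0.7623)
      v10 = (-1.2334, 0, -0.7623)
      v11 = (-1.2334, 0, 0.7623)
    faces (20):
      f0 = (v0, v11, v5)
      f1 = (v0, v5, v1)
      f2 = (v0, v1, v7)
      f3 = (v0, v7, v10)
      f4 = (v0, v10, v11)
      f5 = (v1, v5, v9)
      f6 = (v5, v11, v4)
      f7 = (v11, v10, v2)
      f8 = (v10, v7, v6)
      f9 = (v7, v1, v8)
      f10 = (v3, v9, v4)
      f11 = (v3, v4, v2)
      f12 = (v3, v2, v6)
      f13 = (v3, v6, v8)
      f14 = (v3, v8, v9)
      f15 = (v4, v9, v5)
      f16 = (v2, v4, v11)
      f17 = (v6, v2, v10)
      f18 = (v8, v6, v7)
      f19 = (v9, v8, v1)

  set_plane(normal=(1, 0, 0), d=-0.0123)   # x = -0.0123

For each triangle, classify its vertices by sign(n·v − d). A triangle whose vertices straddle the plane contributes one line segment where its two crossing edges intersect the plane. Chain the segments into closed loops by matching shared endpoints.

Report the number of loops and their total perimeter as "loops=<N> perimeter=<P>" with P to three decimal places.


Straddling triangles (10 of 20):
  (v0,v11,v5) [--+] → (-0.0123, 0.754698, 1.2287)–(-0.0123, 0.769901, 1.2135)  len=0.0215
  (v0,v5,v1) [-++] → (-0.0123, 0.769901, 1.2135)–(-0.0123, 1.2334, 0)  len=1.2990
  (v0,v1,v7) [-++] → (-0.0123, 1.2334, 0)–(-0.0123, 0.769901, -1.2135)  len=1.2990
  (v0,v7,v10) [-+-] → (-0.0123, 0.769901, -1.2135)–(-0.0123, 0.754698, -1.2287)  len=0.0215
  (v5,v11,v4) [+-+] → (-0.0123, 0.754698, 1.2287)–(-0.0123, -0.754698, 1.2287)  len=1.5094
  (v10,v7,v6) [-++] → (-0.0123, 0.754698, -1.2287)–(-0.0123, -0.754698, -1.2287)  len=1.5094
  (v3,v4,v2) [++-] → (-0.0123, -0.769901, 1.2135)–(-0.0123, -1.2334, 0)  len=1.2990
  (v3,v2,v6) [+-+] → (-0.0123, -1.2334, 0)–(-0.0123, -0.769901, -1.2135)  len=1.2990
  (v2,v4,v11) [-+-] → (-0.0123, -0.769901, 1.2135)–(-0.0123, -0.754698, 1.2287)  len=0.0215
  (v6,v2,v10) [+--] → (-0.0123, -0.769901, -1.2135)–(-0.0123, -0.754698, -1.2287)  len=0.0215

Chained into 1 loop(s):
  loop 1: 10 segments, perimeter = 8.3008
Total perimeter = 8.301

loops=1 perimeter=8.301


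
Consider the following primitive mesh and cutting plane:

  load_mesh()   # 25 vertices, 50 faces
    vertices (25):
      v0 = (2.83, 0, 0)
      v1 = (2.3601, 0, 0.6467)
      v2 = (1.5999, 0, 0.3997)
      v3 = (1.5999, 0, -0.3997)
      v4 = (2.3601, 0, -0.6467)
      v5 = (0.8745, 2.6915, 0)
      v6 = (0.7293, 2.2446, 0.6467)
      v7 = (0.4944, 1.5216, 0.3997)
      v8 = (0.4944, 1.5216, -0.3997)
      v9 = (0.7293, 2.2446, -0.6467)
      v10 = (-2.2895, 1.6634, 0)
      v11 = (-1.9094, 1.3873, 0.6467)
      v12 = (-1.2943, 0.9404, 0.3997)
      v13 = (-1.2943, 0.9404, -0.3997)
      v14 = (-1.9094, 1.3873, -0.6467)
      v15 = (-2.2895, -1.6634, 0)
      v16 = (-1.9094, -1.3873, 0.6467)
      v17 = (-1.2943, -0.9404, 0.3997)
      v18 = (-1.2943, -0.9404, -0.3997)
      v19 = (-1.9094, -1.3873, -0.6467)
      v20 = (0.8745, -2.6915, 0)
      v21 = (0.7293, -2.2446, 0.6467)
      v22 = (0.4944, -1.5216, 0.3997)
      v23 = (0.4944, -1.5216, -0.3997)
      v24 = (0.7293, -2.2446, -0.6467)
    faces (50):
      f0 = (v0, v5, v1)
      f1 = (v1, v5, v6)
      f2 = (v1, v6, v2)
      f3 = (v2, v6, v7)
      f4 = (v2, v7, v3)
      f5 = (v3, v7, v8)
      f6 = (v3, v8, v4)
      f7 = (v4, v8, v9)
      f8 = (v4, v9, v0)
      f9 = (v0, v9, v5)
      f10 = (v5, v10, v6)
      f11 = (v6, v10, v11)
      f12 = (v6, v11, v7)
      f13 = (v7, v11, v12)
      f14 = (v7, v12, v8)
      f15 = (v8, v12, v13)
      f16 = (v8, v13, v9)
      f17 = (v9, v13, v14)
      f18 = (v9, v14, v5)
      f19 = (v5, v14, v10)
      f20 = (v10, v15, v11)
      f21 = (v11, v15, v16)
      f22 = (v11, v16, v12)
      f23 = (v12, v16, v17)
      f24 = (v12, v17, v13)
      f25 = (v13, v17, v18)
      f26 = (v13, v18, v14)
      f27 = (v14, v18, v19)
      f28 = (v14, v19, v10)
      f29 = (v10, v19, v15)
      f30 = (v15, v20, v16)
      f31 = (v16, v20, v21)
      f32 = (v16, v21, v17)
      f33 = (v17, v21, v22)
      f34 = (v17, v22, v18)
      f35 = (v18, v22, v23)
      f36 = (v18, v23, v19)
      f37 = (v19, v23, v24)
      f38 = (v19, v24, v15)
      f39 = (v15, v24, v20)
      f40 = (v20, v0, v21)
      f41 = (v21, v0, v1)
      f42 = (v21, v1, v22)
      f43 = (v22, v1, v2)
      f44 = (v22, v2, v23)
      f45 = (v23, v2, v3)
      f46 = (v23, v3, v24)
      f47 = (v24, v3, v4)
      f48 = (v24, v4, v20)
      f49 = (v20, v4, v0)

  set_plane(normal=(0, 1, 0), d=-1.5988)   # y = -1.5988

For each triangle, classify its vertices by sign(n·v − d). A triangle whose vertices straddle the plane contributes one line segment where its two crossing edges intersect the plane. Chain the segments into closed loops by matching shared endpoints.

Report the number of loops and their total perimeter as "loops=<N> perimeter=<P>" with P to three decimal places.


loops=1 perimeter=9.090

Straddling triangles (16 of 50):
  (v10,v15,v11) [+-+] → (-2.2895, -1.5988, 0)–(-2.28145, -1.5988, 0.0136942)  len=0.0159
  (v11,v15,v16) [+-+] → (-2.28145, -1.5988, 0.0136942)–(-2.20057, -1.5988, 0.15131)  len=0.1596
  (v10,v19,v15) [++-] → (-2.20057, -1.5988, -0.15131)–(-2.2895, -1.5988, 0)  len=0.1755
  (v15,v20,v16) [--+] → (-1.45794, -1.5988, 0.541826)–(-2.20057, -1.5988, 0.15131)  len=0.8390
  (v16,v20,v21) [+--] → (-1.45794, -1.5988, 0.541826)–(-1.25842, -1.5988, 0.6467)  len=0.2254
  (v16,v21,v17) [+-+] → (-1.25842, -1.5988, 0.6467)–(-0.272725, -1.5988, 0.524393)  len=0.9933
  (v17,v21,v22) [+-+] → (-0.272725, -1.5988, 0.524393)–(0.519482, -1.5988, 0.426074)  len=0.7983
  (v19,v23,v24) [++-] → (0.519482, -1.5988, -0.426074)–(-1.25842, -1.5988, -0.6467)  len=1.7915
  (v19,v24,v15) [+--] → (-1.25842, -1.5988, -0.6467)–(-2.20057, -1.5988, -0.15131)  len=1.0644
  (v20,v0,v21) [-+-] → (1.6684, -1.5988, 0)–(1.3337, -1.5988, 0.460636)  len=0.5694
  (v21,v0,v1) [-++] → (1.3337, -1.5988, 0.460636)–(1.1985, -1.5988, 0.6467)  len=0.2300
  (v21,v1,v22) [-++] → (1.1985, -1.5988, 0.6467)–(0.519482, -1.5988, 0.426074)  len=0.7140
  (v23,v3,v24) [++-] → (0.979783, -1.5988, -0.575635)–(0.519482, -1.5988, -0.426074)  len=0.4840
  (v24,v3,v4) [-++] → (0.979783, -1.5988, -0.575635)–(1.1985, -1.5988, -0.6467)  len=0.2300
  (v24,v4,v20) [-+-] → (1.1985, -1.5988, -0.6467)–(1.47763, -1.5988, -0.262548)  len=0.4749
  (v20,v4,v0) [-++] → (1.47763, -1.5988, -0.262548)–(1.6684, -1.5988, 0)  len=0.3245

Chained into 1 loop(s):
  loop 1: 16 segments, perimeter = 9.0897
Total perimeter = 9.090
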